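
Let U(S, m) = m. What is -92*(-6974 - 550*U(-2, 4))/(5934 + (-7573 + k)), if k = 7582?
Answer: 281336/1981 ≈ 142.02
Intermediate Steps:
-92*(-6974 - 550*U(-2, 4))/(5934 + (-7573 + k)) = -92*(-6974 - 550*4)/(5934 + (-7573 + 7582)) = -92*(-6974 - 2200)/(5934 + 9) = -(-844008)/5943 = -92*(-3058/1981) = 281336/1981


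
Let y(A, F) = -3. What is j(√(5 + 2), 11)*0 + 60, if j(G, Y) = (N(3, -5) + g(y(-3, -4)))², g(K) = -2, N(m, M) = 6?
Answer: 60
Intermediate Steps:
j(G, Y) = 16 (j(G, Y) = (6 - 2)² = 4² = 16)
j(√(5 + 2), 11)*0 + 60 = 16*0 + 60 = 0 + 60 = 60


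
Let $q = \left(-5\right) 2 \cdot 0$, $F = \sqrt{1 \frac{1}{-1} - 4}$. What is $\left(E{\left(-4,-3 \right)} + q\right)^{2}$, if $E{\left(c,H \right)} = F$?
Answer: $-5$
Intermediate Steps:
$F = i \sqrt{5}$ ($F = \sqrt{1 \left(-1\right) - 4} = \sqrt{-1 - 4} = \sqrt{-5} = i \sqrt{5} \approx 2.2361 i$)
$E{\left(c,H \right)} = i \sqrt{5}$
$q = 0$ ($q = \left(-10\right) 0 = 0$)
$\left(E{\left(-4,-3 \right)} + q\right)^{2} = \left(i \sqrt{5} + 0\right)^{2} = \left(i \sqrt{5}\right)^{2} = -5$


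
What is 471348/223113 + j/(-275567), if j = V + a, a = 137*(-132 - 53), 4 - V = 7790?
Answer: 45759970373/20494193357 ≈ 2.2328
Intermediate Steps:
V = -7786 (V = 4 - 1*7790 = 4 - 7790 = -7786)
a = -25345 (a = 137*(-185) = -25345)
j = -33131 (j = -7786 - 25345 = -33131)
471348/223113 + j/(-275567) = 471348/223113 - 33131/(-275567) = 471348*(1/223113) - 33131*(-1/275567) = 157116/74371 + 33131/275567 = 45759970373/20494193357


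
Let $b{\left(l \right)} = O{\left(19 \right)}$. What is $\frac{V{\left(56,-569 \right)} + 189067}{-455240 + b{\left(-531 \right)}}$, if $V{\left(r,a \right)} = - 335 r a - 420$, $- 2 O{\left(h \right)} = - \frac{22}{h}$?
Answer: $- \frac{68799551}{2883183} \approx -23.862$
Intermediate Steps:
$O{\left(h \right)} = \frac{11}{h}$ ($O{\left(h \right)} = - \frac{\left(-22\right) \frac{1}{h}}{2} = \frac{11}{h}$)
$b{\left(l \right)} = \frac{11}{19}$
$V{\left(r,a \right)} = -420 - 335 a r$ ($V{\left(r,a \right)} = - 335 a r - 420 = -420 - 335 a r$)
$\frac{V{\left(56,-569 \right)} + 189067}{-455240 + b{\left(-531 \right)}} = \frac{\left(-420 - \left(-190615\right) 56\right) + 189067}{-455240 + \frac{11}{19}} = \frac{\left(-420 + 10674440\right) + 189067}{- \frac{8649549}{19}} = \left(10674020 + 189067\right) \left(- \frac{19}{8649549}\right) = 10863087 \left(- \frac{19}{8649549}\right) = - \frac{68799551}{2883183}$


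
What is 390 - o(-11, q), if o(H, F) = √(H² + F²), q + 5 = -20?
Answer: 390 - √746 ≈ 362.69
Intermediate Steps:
q = -25 (q = -5 - 20 = -25)
o(H, F) = √(F² + H²)
390 - o(-11, q) = 390 - √((-25)² + (-11)²) = 390 - √(625 + 121) = 390 - √746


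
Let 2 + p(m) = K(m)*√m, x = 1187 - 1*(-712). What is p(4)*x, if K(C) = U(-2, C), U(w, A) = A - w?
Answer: 18990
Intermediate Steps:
x = 1899 (x = 1187 + 712 = 1899)
K(C) = 2 + C (K(C) = C - 1*(-2) = C + 2 = 2 + C)
p(m) = -2 + √m*(2 + m) (p(m) = -2 + (2 + m)*√m = -2 + √m*(2 + m))
p(4)*x = (-2 + √4*(2 + 4))*1899 = (-2 + 2*6)*1899 = (-2 + 12)*1899 = 10*1899 = 18990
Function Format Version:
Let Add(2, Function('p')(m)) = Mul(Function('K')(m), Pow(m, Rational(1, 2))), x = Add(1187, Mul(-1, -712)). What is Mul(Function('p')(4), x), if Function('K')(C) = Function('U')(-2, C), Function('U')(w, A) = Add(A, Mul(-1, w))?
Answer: 18990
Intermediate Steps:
x = 1899 (x = Add(1187, 712) = 1899)
Function('K')(C) = Add(2, C) (Function('K')(C) = Add(C, Mul(-1, -2)) = Add(C, 2) = Add(2, C))
Function('p')(m) = Add(-2, Mul(Pow(m, Rational(1, 2)), Add(2, m))) (Function('p')(m) = Add(-2, Mul(Add(2, m), Pow(m, Rational(1, 2)))) = Add(-2, Mul(Pow(m, Rational(1, 2)), Add(2, m))))
Mul(Function('p')(4), x) = Mul(Add(-2, Mul(Pow(4, Rational(1, 2)), Add(2, 4))), 1899) = Mul(Add(-2, Mul(2, 6)), 1899) = Mul(Add(-2, 12), 1899) = Mul(10, 1899) = 18990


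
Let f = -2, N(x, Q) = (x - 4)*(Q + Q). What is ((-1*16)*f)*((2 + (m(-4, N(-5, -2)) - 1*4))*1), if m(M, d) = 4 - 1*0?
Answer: 64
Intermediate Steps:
N(x, Q) = 2*Q*(-4 + x) (N(x, Q) = (-4 + x)*(2*Q) = 2*Q*(-4 + x))
m(M, d) = 4 (m(M, d) = 4 + 0 = 4)
((-1*16)*f)*((2 + (m(-4, N(-5, -2)) - 1*4))*1) = (-1*16*(-2))*((2 + (4 - 1*4))*1) = (-16*(-2))*((2 + (4 - 4))*1) = 32*((2 + 0)*1) = 32*(2*1) = 32*2 = 64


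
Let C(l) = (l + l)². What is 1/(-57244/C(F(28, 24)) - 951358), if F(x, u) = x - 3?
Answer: -625/594613061 ≈ -1.0511e-6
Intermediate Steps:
F(x, u) = -3 + x
C(l) = 4*l² (C(l) = (2*l)² = 4*l²)
1/(-57244/C(F(28, 24)) - 951358) = 1/(-57244*1/(4*(-3 + 28)²) - 951358) = 1/(-57244/(4*25²) - 951358) = 1/(-57244/(4*625) - 951358) = 1/(-57244/2500 - 951358) = 1/(-57244*1/2500 - 951358) = 1/(-14311/625 - 951358) = 1/(-594613061/625) = -625/594613061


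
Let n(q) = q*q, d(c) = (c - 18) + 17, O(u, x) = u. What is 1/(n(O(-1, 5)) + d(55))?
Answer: 1/55 ≈ 0.018182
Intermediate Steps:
d(c) = -1 + c (d(c) = (-18 + c) + 17 = -1 + c)
n(q) = q²
1/(n(O(-1, 5)) + d(55)) = 1/((-1)² + (-1 + 55)) = 1/(1 + 54) = 1/55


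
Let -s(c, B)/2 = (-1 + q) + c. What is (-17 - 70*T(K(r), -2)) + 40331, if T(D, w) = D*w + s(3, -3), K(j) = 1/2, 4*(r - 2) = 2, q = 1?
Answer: 40804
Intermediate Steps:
r = 5/2 (r = 2 + (¼)*2 = 2 + ½ = 5/2 ≈ 2.5000)
K(j) = ½
s(c, B) = -2*c (s(c, B) = -2*((-1 + 1) + c) = -2*(0 + c) = -2*c)
T(D, w) = -6 + D*w (T(D, w) = D*w - 2*3 = D*w - 6 = -6 + D*w)
(-17 - 70*T(K(r), -2)) + 40331 = (-17 - 70*(-6 + (½)*(-2))) + 40331 = (-17 - 70*(-6 - 1)) + 40331 = (-17 - 70*(-7)) + 40331 = (-17 + 490) + 40331 = 473 + 40331 = 40804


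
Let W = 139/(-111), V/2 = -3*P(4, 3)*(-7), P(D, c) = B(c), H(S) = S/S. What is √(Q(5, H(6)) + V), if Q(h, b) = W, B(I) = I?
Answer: √1537017/111 ≈ 11.169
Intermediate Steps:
H(S) = 1
P(D, c) = c
V = 126 (V = 2*(-3*3*(-7)) = 2*(-9*(-7)) = 2*63 = 126)
W = -139/111 (W = 139*(-1/111) = -139/111 ≈ -1.2523)
Q(h, b) = -139/111
√(Q(5, H(6)) + V) = √(-139/111 + 126) = √(13847/111) = √1537017/111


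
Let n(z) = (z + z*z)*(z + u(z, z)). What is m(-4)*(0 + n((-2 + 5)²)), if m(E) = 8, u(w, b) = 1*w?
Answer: 12960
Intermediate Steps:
u(w, b) = w
n(z) = 2*z*(z + z²) (n(z) = (z + z*z)*(z + z) = (z + z²)*(2*z) = 2*z*(z + z²))
m(-4)*(0 + n((-2 + 5)²)) = 8*(0 + 2*((-2 + 5)²)²*(1 + (-2 + 5)²)) = 8*(0 + 2*(3²)²*(1 + 3²)) = 8*(0 + 2*9²*(1 + 9)) = 8*(0 + 2*81*10) = 8*(0 + 1620) = 8*1620 = 12960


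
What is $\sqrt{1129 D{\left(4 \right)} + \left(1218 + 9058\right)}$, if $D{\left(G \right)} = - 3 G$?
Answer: $2 i \sqrt{818} \approx 57.201 i$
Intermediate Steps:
$\sqrt{1129 D{\left(4 \right)} + \left(1218 + 9058\right)} = \sqrt{1129 \left(\left(-3\right) 4\right) + \left(1218 + 9058\right)} = \sqrt{1129 \left(-12\right) + 10276} = \sqrt{-13548 + 10276} = \sqrt{-3272} = 2 i \sqrt{818}$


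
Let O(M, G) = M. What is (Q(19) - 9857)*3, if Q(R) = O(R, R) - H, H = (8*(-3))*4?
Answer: -29226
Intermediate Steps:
H = -96 (H = -24*4 = -96)
Q(R) = 96 + R (Q(R) = R - 1*(-96) = R + 96 = 96 + R)
(Q(19) - 9857)*3 = ((96 + 19) - 9857)*3 = (115 - 9857)*3 = -9742*3 = -29226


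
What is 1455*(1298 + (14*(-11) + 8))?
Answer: 1676160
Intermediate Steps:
1455*(1298 + (14*(-11) + 8)) = 1455*(1298 + (-154 + 8)) = 1455*(1298 - 146) = 1455*1152 = 1676160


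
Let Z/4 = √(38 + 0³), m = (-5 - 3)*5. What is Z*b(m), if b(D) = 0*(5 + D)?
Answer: 0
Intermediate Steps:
m = -40 (m = -8*5 = -40)
b(D) = 0
Z = 4*√38 (Z = 4*√(38 + 0³) = 4*√(38 + 0) = 4*√38 ≈ 24.658)
Z*b(m) = (4*√38)*0 = 0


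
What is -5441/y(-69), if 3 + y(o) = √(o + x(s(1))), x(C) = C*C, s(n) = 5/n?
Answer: 16323/53 + 10882*I*√11/53 ≈ 307.98 + 680.97*I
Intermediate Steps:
x(C) = C²
y(o) = -3 + √(25 + o) (y(o) = -3 + √(o + (5/1)²) = -3 + √(o + (5*1)²) = -3 + √(o + 5²) = -3 + √(o + 25) = -3 + √(25 + o))
-5441/y(-69) = -5441/(-3 + √(25 - 69)) = -5441/(-3 + √(-44)) = -5441/(-3 + 2*I*√11)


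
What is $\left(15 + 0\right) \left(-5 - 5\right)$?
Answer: $-150$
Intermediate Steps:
$\left(15 + 0\right) \left(-5 - 5\right) = 15 \left(-10\right) = -150$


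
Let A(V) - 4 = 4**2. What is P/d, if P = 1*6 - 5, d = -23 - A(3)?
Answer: -1/43 ≈ -0.023256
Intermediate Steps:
A(V) = 20 (A(V) = 4 + 4**2 = 4 + 16 = 20)
d = -43 (d = -23 - 1*20 = -23 - 20 = -43)
P = 1 (P = 6 - 5 = 1)
P/d = 1/(-43) = -1/43*1 = -1/43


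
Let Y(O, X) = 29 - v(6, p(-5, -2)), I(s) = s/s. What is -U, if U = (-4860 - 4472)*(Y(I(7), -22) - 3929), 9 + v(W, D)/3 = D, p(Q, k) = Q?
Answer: -36002856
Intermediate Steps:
I(s) = 1
v(W, D) = -27 + 3*D
Y(O, X) = 71 (Y(O, X) = 29 - (-27 + 3*(-5)) = 29 - (-27 - 15) = 29 - 1*(-42) = 29 + 42 = 71)
U = 36002856 (U = (-4860 - 4472)*(71 - 3929) = -9332*(-3858) = 36002856)
-U = -1*36002856 = -36002856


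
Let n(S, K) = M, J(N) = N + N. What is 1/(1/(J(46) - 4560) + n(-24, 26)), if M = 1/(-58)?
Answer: -129572/2263 ≈ -57.257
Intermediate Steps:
J(N) = 2*N
M = -1/58 ≈ -0.017241
n(S, K) = -1/58
1/(1/(J(46) - 4560) + n(-24, 26)) = 1/(1/(2*46 - 4560) - 1/58) = 1/(1/(92 - 4560) - 1/58) = 1/(1/(-4468) - 1/58) = 1/(-1/4468 - 1/58) = 1/(-2263/129572) = -129572/2263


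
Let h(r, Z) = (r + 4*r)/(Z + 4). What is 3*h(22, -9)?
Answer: -66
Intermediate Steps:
h(r, Z) = 5*r/(4 + Z) (h(r, Z) = (5*r)/(4 + Z) = 5*r/(4 + Z))
3*h(22, -9) = 3*(5*22/(4 - 9)) = 3*(5*22/(-5)) = 3*(5*22*(-⅕)) = 3*(-22) = -66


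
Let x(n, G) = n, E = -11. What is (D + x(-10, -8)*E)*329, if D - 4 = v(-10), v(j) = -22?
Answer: 30268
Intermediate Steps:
D = -18 (D = 4 - 22 = -18)
(D + x(-10, -8)*E)*329 = (-18 - 10*(-11))*329 = (-18 + 110)*329 = 92*329 = 30268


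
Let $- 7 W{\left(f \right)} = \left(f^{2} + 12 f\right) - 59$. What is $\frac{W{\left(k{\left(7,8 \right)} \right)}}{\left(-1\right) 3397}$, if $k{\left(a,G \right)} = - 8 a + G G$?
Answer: $\frac{101}{23779} \approx 0.0042474$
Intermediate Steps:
$k{\left(a,G \right)} = G^{2} - 8 a$ ($k{\left(a,G \right)} = - 8 a + G^{2} = G^{2} - 8 a$)
$W{\left(f \right)} = \frac{59}{7} - \frac{12 f}{7} - \frac{f^{2}}{7}$ ($W{\left(f \right)} = - \frac{\left(f^{2} + 12 f\right) - 59}{7} = - \frac{-59 + f^{2} + 12 f}{7} = \frac{59}{7} - \frac{12 f}{7} - \frac{f^{2}}{7}$)
$\frac{W{\left(k{\left(7,8 \right)} \right)}}{\left(-1\right) 3397} = \frac{\frac{59}{7} - \frac{12 \left(8^{2} - 56\right)}{7} - \frac{\left(8^{2} - 56\right)^{2}}{7}}{\left(-1\right) 3397} = \frac{\frac{59}{7} - \frac{12 \left(64 - 56\right)}{7} - \frac{\left(64 - 56\right)^{2}}{7}}{-3397} = \left(\frac{59}{7} - \frac{96}{7} - \frac{8^{2}}{7}\right) \left(- \frac{1}{3397}\right) = \left(\frac{59}{7} - \frac{96}{7} - \frac{64}{7}\right) \left(- \frac{1}{3397}\right) = \left(- \frac{101}{7}\right) \left(- \frac{1}{3397}\right) = \frac{101}{23779}$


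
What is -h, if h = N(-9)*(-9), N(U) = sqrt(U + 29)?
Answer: 18*sqrt(5) ≈ 40.249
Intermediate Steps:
N(U) = sqrt(29 + U)
h = -18*sqrt(5) (h = sqrt(29 - 9)*(-9) = sqrt(20)*(-9) = (2*sqrt(5))*(-9) = -18*sqrt(5) ≈ -40.249)
-h = -(-18)*sqrt(5) = 18*sqrt(5)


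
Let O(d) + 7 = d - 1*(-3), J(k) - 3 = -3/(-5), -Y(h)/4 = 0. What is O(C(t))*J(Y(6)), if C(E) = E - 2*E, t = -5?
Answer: 18/5 ≈ 3.6000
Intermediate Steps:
Y(h) = 0 (Y(h) = -4*0 = 0)
J(k) = 18/5 (J(k) = 3 - 3/(-5) = 3 - 3*(-⅕) = 3 + ⅗ = 18/5)
C(E) = -E
O(d) = -4 + d (O(d) = -7 + (d - 1*(-3)) = -7 + (d + 3) = -7 + (3 + d) = -4 + d)
O(C(t))*J(Y(6)) = (-4 - 1*(-5))*(18/5) = (-4 + 5)*(18/5) = 1*(18/5) = 18/5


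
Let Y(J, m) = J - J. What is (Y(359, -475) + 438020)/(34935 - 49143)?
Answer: -109505/3552 ≈ -30.829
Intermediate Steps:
Y(J, m) = 0
(Y(359, -475) + 438020)/(34935 - 49143) = (0 + 438020)/(34935 - 49143) = 438020/(-14208) = 438020*(-1/14208) = -109505/3552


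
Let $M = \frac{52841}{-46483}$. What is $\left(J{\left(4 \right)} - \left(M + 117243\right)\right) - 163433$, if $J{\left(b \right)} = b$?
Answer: $- \frac{13046423735}{46483} \approx -2.8067 \cdot 10^{5}$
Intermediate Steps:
$M = - \frac{52841}{46483}$ ($M = 52841 \left(- \frac{1}{46483}\right) = - \frac{52841}{46483} \approx -1.1368$)
$\left(J{\left(4 \right)} - \left(M + 117243\right)\right) - 163433 = \left(4 - \left(- \frac{52841}{46483} + 117243\right)\right) - 163433 = \left(4 - \frac{5449753528}{46483}\right) - 163433 = - \frac{5449567596}{46483} - 163433 = - \frac{13046423735}{46483}$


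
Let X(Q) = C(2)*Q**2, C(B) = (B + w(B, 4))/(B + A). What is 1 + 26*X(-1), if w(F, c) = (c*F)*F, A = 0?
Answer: 235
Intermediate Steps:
w(F, c) = c*F**2 (w(F, c) = (F*c)*F = c*F**2)
C(B) = (B + 4*B**2)/B (C(B) = (B + 4*B**2)/(B + 0) = (B + 4*B**2)/B)
X(Q) = 9*Q**2 (X(Q) = (1 + 4*2)*Q**2 = (1 + 8)*Q**2 = 9*Q**2)
1 + 26*X(-1) = 1 + 26*(9*(-1)**2) = 1 + 26*(9*1) = 1 + 26*9 = 1 + 234 = 235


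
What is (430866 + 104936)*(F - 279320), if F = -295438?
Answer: -307956485916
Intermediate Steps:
(430866 + 104936)*(F - 279320) = (430866 + 104936)*(-295438 - 279320) = 535802*(-574758) = -307956485916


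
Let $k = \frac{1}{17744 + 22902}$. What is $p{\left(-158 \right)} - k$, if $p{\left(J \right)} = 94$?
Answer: $\frac{3820723}{40646} \approx 94.0$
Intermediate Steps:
$k = \frac{1}{40646} \approx 2.4603 \cdot 10^{-5}$
$p{\left(-158 \right)} - k = 94 - \frac{1}{40646} = \frac{3820723}{40646}$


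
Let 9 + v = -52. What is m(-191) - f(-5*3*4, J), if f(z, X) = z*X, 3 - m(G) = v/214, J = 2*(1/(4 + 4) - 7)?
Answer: -175847/214 ≈ -821.71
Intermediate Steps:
v = -61 (v = -9 - 52 = -61)
J = -55/4 (J = 2*(1/8 - 7) = 2*(⅛ - 7) = 2*(-55/8) = -55/4 ≈ -13.750)
m(G) = 703/214 (m(G) = 3 - (-61)/214 = 3 - 1*(-61/214) = 3 + 61/214 = 703/214)
f(z, X) = X*z
m(-191) - f(-5*3*4, J) = 703/214 - (-55)*-5*3*4/4 = 703/214 - (-55)*(-15*4)/4 = 703/214 - (-55)*(-60)/4 = 703/214 - 1*825 = 703/214 - 825 = -175847/214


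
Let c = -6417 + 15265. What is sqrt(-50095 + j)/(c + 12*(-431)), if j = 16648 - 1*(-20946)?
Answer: 3*I*sqrt(1389)/3676 ≈ 0.030416*I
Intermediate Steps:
j = 37594 (j = 16648 + 20946 = 37594)
c = 8848
sqrt(-50095 + j)/(c + 12*(-431)) = sqrt(-50095 + 37594)/(8848 + 12*(-431)) = sqrt(-12501)/(8848 - 5172) = (3*I*sqrt(1389))/3676 = (3*I*sqrt(1389))*(1/3676) = 3*I*sqrt(1389)/3676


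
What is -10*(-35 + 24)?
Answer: 110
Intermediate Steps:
-10*(-35 + 24) = -10*(-11) = 110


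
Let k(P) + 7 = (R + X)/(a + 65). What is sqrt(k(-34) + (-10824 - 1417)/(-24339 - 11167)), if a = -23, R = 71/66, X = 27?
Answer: I*sqrt(402735673138337)/8201886 ≈ 2.4468*I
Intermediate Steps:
R = 71/66 (R = 71*(1/66) = 71/66 ≈ 1.0758)
k(P) = -17551/2772 (k(P) = -7 + (71/66 + 27)/(-23 + 65) = -7 + (1853/66)/42 = -7 + (1853/66)*(1/42) = -7 + 1853/2772 = -17551/2772)
sqrt(k(-34) + (-10824 - 1417)/(-24339 - 11167)) = sqrt(-17551/2772 + (-10824 - 1417)/(-24339 - 11167)) = sqrt(-17551/2772 - 12241/(-35506)) = sqrt(-17551/2772 - 12241*(-1/35506)) = sqrt(-17551/2772 + 12241/35506) = sqrt(-294616877/49211316) = I*sqrt(402735673138337)/8201886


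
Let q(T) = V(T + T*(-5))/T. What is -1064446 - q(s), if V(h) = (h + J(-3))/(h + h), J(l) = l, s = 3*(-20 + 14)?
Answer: -919681321/864 ≈ -1.0644e+6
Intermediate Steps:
s = -18 (s = 3*(-6) = -18)
V(h) = (-3 + h)/(2*h) (V(h) = (h - 3)/(h + h) = (-3 + h)/((2*h)) = (-3 + h)*(1/(2*h)) = (-3 + h)/(2*h))
q(T) = -(-3 - 4*T)/(8*T²) (q(T) = ((-3 + (T + T*(-5)))/(2*(T + T*(-5))))/T = ((-3 + (T - 5*T))/(2*(T - 5*T)))/T = ((-3 - 4*T)/(2*((-4*T))))/T = ((-1/(4*T))*(-3 - 4*T)/2)/T = (-(-3 - 4*T)/(8*T))/T = -(-3 - 4*T)/(8*T²))
-1064446 - q(s) = -1064446 - (3 + 4*(-18))/(8*(-18)²) = -1064446 - (3 - 72)/(8*324) = -1064446 - (-69)/(8*324) = -1064446 - 1*(-23/864) = -1064446 + 23/864 = -919681321/864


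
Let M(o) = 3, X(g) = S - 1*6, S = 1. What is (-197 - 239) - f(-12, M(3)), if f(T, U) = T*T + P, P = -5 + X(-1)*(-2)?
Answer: -585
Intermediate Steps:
X(g) = -5 (X(g) = 1 - 1*6 = 1 - 6 = -5)
P = 5 (P = -5 - 5*(-2) = -5 + 10 = 5)
f(T, U) = 5 + T² (f(T, U) = T*T + 5 = T² + 5 = 5 + T²)
(-197 - 239) - f(-12, M(3)) = (-197 - 239) - (5 + (-12)²) = -436 - (5 + 144) = -436 - 1*149 = -436 - 149 = -585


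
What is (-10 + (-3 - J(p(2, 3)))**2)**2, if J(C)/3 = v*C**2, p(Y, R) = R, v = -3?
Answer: 36893476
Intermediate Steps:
J(C) = -9*C**2 (J(C) = 3*(-3*C**2) = -9*C**2)
(-10 + (-3 - J(p(2, 3)))**2)**2 = (-10 + (-3 - (-9)*3**2)**2)**2 = (-10 + (-3 - (-9)*9)**2)**2 = (-10 + (-3 - 1*(-81))**2)**2 = (-10 + (-3 + 81)**2)**2 = (-10 + 78**2)**2 = (-10 + 6084)**2 = 6074**2 = 36893476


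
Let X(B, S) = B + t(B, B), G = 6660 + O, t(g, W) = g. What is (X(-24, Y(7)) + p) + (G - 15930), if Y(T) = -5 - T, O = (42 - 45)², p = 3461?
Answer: -5848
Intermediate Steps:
O = 9 (O = (-3)² = 9)
G = 6669 (G = 6660 + 9 = 6669)
X(B, S) = 2*B (X(B, S) = B + B = 2*B)
(X(-24, Y(7)) + p) + (G - 15930) = (2*(-24) + 3461) + (6669 - 15930) = (-48 + 3461) - 9261 = 3413 - 9261 = -5848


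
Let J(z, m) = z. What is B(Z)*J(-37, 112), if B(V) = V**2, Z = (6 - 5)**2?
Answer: -37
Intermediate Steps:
Z = 1 (Z = 1**2 = 1)
B(Z)*J(-37, 112) = 1**2*(-37) = 1*(-37) = -37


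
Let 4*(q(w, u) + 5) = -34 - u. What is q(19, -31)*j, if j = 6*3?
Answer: -207/2 ≈ -103.50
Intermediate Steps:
q(w, u) = -27/2 - u/4 (q(w, u) = -5 + (-34 - u)/4 = -5 + (-17/2 - u/4) = -27/2 - u/4)
j = 18
q(19, -31)*j = (-27/2 - 1/4*(-31))*18 = (-27/2 + 31/4)*18 = -23/4*18 = -207/2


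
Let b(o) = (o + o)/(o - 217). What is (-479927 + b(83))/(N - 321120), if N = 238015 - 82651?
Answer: 8038798/2776413 ≈ 2.8954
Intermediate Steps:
b(o) = 2*o/(-217 + o) (b(o) = (2*o)/(-217 + o) = 2*o/(-217 + o))
N = 155364
(-479927 + b(83))/(N - 321120) = (-479927 + 2*83/(-217 + 83))/(155364 - 321120) = (-479927 + 2*83/(-134))/(-165756) = (-479927 + 2*83*(-1/134))*(-1/165756) = (-479927 - 83/67)*(-1/165756) = -32155192/67*(-1/165756) = 8038798/2776413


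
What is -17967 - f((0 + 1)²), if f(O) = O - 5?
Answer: -17963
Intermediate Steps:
f(O) = -5 + O
-17967 - f((0 + 1)²) = -17967 - (-5 + (0 + 1)²) = -17967 - (-5 + 1²) = -17967 - (-5 + 1) = -17967 - 1*(-4) = -17967 + 4 = -17963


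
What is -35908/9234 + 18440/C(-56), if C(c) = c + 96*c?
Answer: -22832951/3134943 ≈ -7.2834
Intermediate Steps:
C(c) = 97*c
-35908/9234 + 18440/C(-56) = -35908/9234 + 18440/((97*(-56))) = -35908*1/9234 + 18440/(-5432) = -17954/4617 + 18440*(-1/5432) = -17954/4617 - 2305/679 = -22832951/3134943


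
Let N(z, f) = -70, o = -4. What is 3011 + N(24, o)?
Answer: 2941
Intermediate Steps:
3011 + N(24, o) = 3011 - 70 = 2941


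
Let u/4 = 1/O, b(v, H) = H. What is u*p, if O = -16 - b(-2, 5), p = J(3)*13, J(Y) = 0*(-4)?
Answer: 0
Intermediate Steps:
J(Y) = 0
p = 0 (p = 0*13 = 0)
O = -21 (O = -16 - 1*5 = -16 - 5 = -21)
u = -4/21 (u = 4/(-21) = 4*(-1/21) = -4/21 ≈ -0.19048)
u*p = -4/21*0 = 0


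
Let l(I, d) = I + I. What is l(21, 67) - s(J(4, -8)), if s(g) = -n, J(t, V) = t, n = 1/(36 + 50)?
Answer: 3613/86 ≈ 42.012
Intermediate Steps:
n = 1/86 ≈ 0.011628
l(I, d) = 2*I
s(g) = -1/86 (s(g) = -1*1/86 = -1/86)
l(21, 67) - s(J(4, -8)) = 2*21 - 1*(-1/86) = 42 + 1/86 = 3613/86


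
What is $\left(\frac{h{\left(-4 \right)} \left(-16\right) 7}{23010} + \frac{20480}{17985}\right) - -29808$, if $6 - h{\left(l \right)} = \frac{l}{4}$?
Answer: $\frac{137067181704}{4598165} \approx 29809.0$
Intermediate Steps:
$h{\left(l \right)} = 6 - \frac{l}{4}$
$\left(\frac{h{\left(-4 \right)} \left(-16\right) 7}{23010} + \frac{20480}{17985}\right) - -29808 = \left(\frac{\left(6 - -1\right) \left(-16\right) 7}{23010} + \frac{20480}{17985}\right) - -29808 = \left(\left(6 + 1\right) \left(-16\right) 7 \cdot \frac{1}{23010} + 20480 \cdot \frac{1}{17985}\right) + 29808 = \left(7 \left(-16\right) 7 \cdot \frac{1}{23010} + \frac{4096}{3597}\right) + 29808 = \left(\left(-112\right) 7 \cdot \frac{1}{23010} + \frac{4096}{3597}\right) + 29808 = \left(\left(-784\right) \frac{1}{23010} + \frac{4096}{3597}\right) + 29808 = \left(- \frac{392}{11505} + \frac{4096}{3597}\right) + 29808 = \frac{5079384}{4598165} + 29808 = \frac{137067181704}{4598165}$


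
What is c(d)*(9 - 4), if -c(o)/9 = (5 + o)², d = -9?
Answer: -720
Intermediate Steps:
c(o) = -9*(5 + o)²
c(d)*(9 - 4) = (-9*(5 - 9)²)*(9 - 4) = -9*(-4)²*5 = -9*16*5 = -144*5 = -720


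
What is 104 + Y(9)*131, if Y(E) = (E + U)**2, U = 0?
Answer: 10715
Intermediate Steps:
Y(E) = E**2 (Y(E) = (E + 0)**2 = E**2)
104 + Y(9)*131 = 104 + 9**2*131 = 104 + 81*131 = 104 + 10611 = 10715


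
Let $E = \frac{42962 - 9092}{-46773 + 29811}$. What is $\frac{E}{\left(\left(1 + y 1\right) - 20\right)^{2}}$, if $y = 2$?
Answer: $- \frac{5645}{817003} \approx -0.0069094$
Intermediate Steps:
$E = - \frac{5645}{2827}$ ($E = \frac{33870}{-16962} = 33870 \left(- \frac{1}{16962}\right) = - \frac{5645}{2827} \approx -1.9968$)
$\frac{E}{\left(\left(1 + y 1\right) - 20\right)^{2}} = - \frac{5645}{2827 \left(\left(1 + 2 \cdot 1\right) - 20\right)^{2}} = - \frac{5645}{2827 \left(\left(1 + 2\right) - 20\right)^{2}} = - \frac{5645}{2827 \left(3 - 20\right)^{2}} = - \frac{5645}{2827 \left(-17\right)^{2}} = - \frac{5645}{2827 \cdot 289} = \left(- \frac{5645}{2827}\right) \frac{1}{289} = - \frac{5645}{817003}$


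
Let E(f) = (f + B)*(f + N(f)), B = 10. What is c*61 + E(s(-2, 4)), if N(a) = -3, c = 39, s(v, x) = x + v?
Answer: 2367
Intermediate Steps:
s(v, x) = v + x
E(f) = (-3 + f)*(10 + f) (E(f) = (f + 10)*(f - 3) = (10 + f)*(-3 + f) = (-3 + f)*(10 + f))
c*61 + E(s(-2, 4)) = 39*61 + (-30 + (-2 + 4)**2 + 7*(-2 + 4)) = 2379 + (-30 + 2**2 + 7*2) = 2379 + (-30 + 4 + 14) = 2379 - 12 = 2367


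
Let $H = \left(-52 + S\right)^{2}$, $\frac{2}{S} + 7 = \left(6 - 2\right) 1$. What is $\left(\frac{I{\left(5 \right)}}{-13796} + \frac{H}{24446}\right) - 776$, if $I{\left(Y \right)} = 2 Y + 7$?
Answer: $- \frac{1177531168319}{1517656572} \approx -775.89$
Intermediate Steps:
$S = - \frac{2}{3}$ ($S = \frac{2}{-7 + \left(6 - 2\right) 1} = \frac{2}{-7 + 4 \cdot 1} = \frac{2}{-7 + 4} = \frac{2}{-3} = 2 \left(- \frac{1}{3}\right) = - \frac{2}{3} \approx -0.66667$)
$I{\left(Y \right)} = 7 + 2 Y$
$H = \frac{24964}{9}$ ($H = \left(-52 - \frac{2}{3}\right)^{2} = \left(- \frac{158}{3}\right)^{2} = \frac{24964}{9} \approx 2773.8$)
$\left(\frac{I{\left(5 \right)}}{-13796} + \frac{H}{24446}\right) - 776 = \left(\frac{7 + 2 \cdot 5}{-13796} + \frac{24964}{9 \cdot 24446}\right) - 776 = \left(\left(7 + 10\right) \left(- \frac{1}{13796}\right) + \frac{24964}{9} \cdot \frac{1}{24446}\right) - 776 = \left(17 \left(- \frac{1}{13796}\right) + \frac{12482}{110007}\right) - 776 = \left(- \frac{17}{13796} + \frac{12482}{110007}\right) - 776 = \frac{170331553}{1517656572} - 776 = - \frac{1177531168319}{1517656572}$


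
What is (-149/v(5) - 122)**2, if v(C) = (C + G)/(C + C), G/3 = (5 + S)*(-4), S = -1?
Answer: 14107536/1849 ≈ 7629.8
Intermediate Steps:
G = -48 (G = 3*((5 - 1)*(-4)) = 3*(4*(-4)) = 3*(-16) = -48)
v(C) = (-48 + C)/(2*C) (v(C) = (C - 48)/(C + C) = (-48 + C)/((2*C)) = (-48 + C)*(1/(2*C)) = (-48 + C)/(2*C))
(-149/v(5) - 122)**2 = (-149*10/(-48 + 5) - 122)**2 = (-149/((1/2)*(1/5)*(-43)) - 122)**2 = (-149/(-43/10) - 122)**2 = (-149*(-10/43) - 122)**2 = (1490/43 - 122)**2 = (-3756/43)**2 = 14107536/1849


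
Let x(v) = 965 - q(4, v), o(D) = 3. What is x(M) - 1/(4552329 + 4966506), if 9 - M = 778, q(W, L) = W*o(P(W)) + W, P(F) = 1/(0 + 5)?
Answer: 9033374414/9518835 ≈ 949.00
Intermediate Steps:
P(F) = 1/5
q(W, L) = 4*W (q(W, L) = W*3 + W = 3*W + W = 4*W)
M = -769 (M = 9 - 1*778 = 9 - 778 = -769)
x(v) = 949 (x(v) = 965 - 4*4 = 965 - 1*16 = 965 - 16 = 949)
x(M) - 1/(4552329 + 4966506) = 949 - 1/(4552329 + 4966506) = 949 - 1/9518835 = 9033374414/9518835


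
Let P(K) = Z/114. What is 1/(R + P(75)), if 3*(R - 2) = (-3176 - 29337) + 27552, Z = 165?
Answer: -114/188125 ≈ -0.00060598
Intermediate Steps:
P(K) = 55/38 (P(K) = 165/114 = 165*(1/114) = 55/38)
R = -4955/3 (R = 2 + ((-3176 - 29337) + 27552)/3 = 2 + (-32513 + 27552)/3 = 2 + (⅓)*(-4961) = 2 - 4961/3 = -4955/3 ≈ -1651.7)
1/(R + P(75)) = 1/(-4955/3 + 55/38) = 1/(-188125/114) = -114/188125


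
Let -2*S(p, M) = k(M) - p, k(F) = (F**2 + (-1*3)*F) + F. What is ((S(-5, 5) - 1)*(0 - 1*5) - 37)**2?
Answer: 324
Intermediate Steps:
k(F) = F**2 - 2*F (k(F) = (F**2 - 3*F) + F = F**2 - 2*F)
S(p, M) = p/2 - M*(-2 + M)/2 (S(p, M) = -(M*(-2 + M) - p)/2 = -(-p + M*(-2 + M))/2 = p/2 - M*(-2 + M)/2)
((S(-5, 5) - 1)*(0 - 1*5) - 37)**2 = ((((1/2)*(-5) - 1/2*5*(-2 + 5)) - 1)*(0 - 1*5) - 37)**2 = (((-5/2 - 1/2*5*3) - 1)*(0 - 5) - 37)**2 = (((-5/2 - 15/2) - 1)*(-5) - 37)**2 = ((-10 - 1)*(-5) - 37)**2 = (-11*(-5) - 37)**2 = (55 - 37)**2 = 18**2 = 324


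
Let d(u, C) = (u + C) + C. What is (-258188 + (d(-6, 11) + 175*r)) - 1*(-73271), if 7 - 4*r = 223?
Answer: -194351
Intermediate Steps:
r = -54 (r = 7/4 - 1/4*223 = 7/4 - 223/4 = -54)
d(u, C) = u + 2*C (d(u, C) = (C + u) + C = u + 2*C)
(-258188 + (d(-6, 11) + 175*r)) - 1*(-73271) = (-258188 + ((-6 + 2*11) + 175*(-54))) - 1*(-73271) = (-258188 + ((-6 + 22) - 9450)) + 73271 = (-258188 + (16 - 9450)) + 73271 = (-258188 - 9434) + 73271 = -267622 + 73271 = -194351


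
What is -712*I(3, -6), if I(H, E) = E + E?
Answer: 8544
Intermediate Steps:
I(H, E) = 2*E
-712*I(3, -6) = -1424*(-6) = -712*(-12) = 8544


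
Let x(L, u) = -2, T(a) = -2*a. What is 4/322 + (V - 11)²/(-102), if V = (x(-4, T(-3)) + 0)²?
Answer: -7685/16422 ≈ -0.46797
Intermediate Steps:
V = 4 (V = (-2 + 0)² = (-2)² = 4)
4/322 + (V - 11)²/(-102) = 4/322 + (4 - 11)²/(-102) = 4*(1/322) + (-7)²*(-1/102) = 2/161 + 49*(-1/102) = 2/161 - 49/102 = -7685/16422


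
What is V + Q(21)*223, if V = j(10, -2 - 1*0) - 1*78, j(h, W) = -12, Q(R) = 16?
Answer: 3478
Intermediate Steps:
V = -90 (V = -12 - 1*78 = -12 - 78 = -90)
V + Q(21)*223 = -90 + 16*223 = -90 + 3568 = 3478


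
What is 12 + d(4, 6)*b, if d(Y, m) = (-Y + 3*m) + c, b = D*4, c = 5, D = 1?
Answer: 88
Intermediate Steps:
b = 4 (b = 1*4 = 4)
d(Y, m) = 5 - Y + 3*m (d(Y, m) = (-Y + 3*m) + 5 = 5 - Y + 3*m)
12 + d(4, 6)*b = 12 + (5 - 1*4 + 3*6)*4 = 12 + (5 - 4 + 18)*4 = 12 + 19*4 = 12 + 76 = 88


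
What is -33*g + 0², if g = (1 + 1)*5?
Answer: -330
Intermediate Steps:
g = 10 (g = 2*5 = 10)
-33*g + 0² = -33*10 + 0² = -330 + 0 = -330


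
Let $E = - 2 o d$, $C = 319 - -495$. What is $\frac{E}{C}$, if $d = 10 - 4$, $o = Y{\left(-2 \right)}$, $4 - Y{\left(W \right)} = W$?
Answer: $- \frac{36}{407} \approx -0.088452$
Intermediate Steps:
$Y{\left(W \right)} = 4 - W$
$o = 6$ ($o = 4 - -2 = 4 + 2 = 6$)
$d = 6$
$C = 814$ ($C = 319 + 495 = 814$)
$E = -72$ ($E = \left(-2\right) 6 \cdot 6 = \left(-12\right) 6 = -72$)
$\frac{E}{C} = - \frac{72}{814} = \left(-72\right) \frac{1}{814} = - \frac{36}{407}$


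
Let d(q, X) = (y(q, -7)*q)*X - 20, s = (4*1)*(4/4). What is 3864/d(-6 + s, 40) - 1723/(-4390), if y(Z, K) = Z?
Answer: 122887/4390 ≈ 27.992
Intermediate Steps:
s = 4 (s = 4*(4*(¼)) = 4*1 = 4)
d(q, X) = -20 + X*q² (d(q, X) = (q*q)*X - 20 = q²*X - 20 = X*q² - 20 = -20 + X*q²)
3864/d(-6 + s, 40) - 1723/(-4390) = 3864/(-20 + 40*(-6 + 4)²) - 1723/(-4390) = 3864/(-20 + 40*(-2)²) - 1723*(-1/4390) = 3864/(-20 + 40*4) + 1723/4390 = 3864/(-20 + 160) + 1723/4390 = 3864/140 + 1723/4390 = 3864*(1/140) + 1723/4390 = 138/5 + 1723/4390 = 122887/4390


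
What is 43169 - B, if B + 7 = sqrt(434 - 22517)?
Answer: 43176 - I*sqrt(22083) ≈ 43176.0 - 148.6*I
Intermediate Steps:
B = -7 + I*sqrt(22083) (B = -7 + sqrt(434 - 22517) = -7 + sqrt(-22083) = -7 + I*sqrt(22083) ≈ -7.0 + 148.6*I)
43169 - B = 43169 - (-7 + I*sqrt(22083)) = 43169 + (7 - I*sqrt(22083)) = 43176 - I*sqrt(22083)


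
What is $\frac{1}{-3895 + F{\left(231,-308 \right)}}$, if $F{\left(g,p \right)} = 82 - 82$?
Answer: $- \frac{1}{3895} \approx -0.00025674$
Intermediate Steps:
$F{\left(g,p \right)} = 0$
$\frac{1}{-3895 + F{\left(231,-308 \right)}} = \frac{1}{-3895 + 0} = \frac{1}{-3895} = - \frac{1}{3895}$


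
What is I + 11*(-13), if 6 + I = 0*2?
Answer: -149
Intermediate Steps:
I = -6 (I = -6 + 0*2 = -6 + 0 = -6)
I + 11*(-13) = -6 + 11*(-13) = -6 - 143 = -149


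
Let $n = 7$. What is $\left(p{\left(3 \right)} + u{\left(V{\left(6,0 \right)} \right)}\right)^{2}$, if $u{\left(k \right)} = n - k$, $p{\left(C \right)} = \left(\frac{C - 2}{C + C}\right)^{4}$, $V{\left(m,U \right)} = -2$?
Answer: $\frac{136072225}{1679616} \approx 81.014$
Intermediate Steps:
$p{\left(C \right)} = \frac{\left(-2 + C\right)^{4}}{16 C^{4}}$ ($p{\left(C \right)} = \left(\frac{-2 + C}{2 C}\right)^{4} = \frac{\left(-2 + C\right)^{4}}{16 C^{4}}$)
$u{\left(k \right)} = 7 - k$
$\left(p{\left(3 \right)} + u{\left(V{\left(6,0 \right)} \right)}\right)^{2} = \left(\frac{\left(-2 + 3\right)^{4}}{16 \cdot 81} + \left(7 - -2\right)\right)^{2} = \left(\frac{1}{16} \cdot \frac{1}{81} \cdot 1^{4} + \left(7 + 2\right)\right)^{2} = \left(\frac{1}{16} \cdot \frac{1}{81} \cdot 1 + 9\right)^{2} = \left(\frac{1}{1296} + 9\right)^{2} = \left(\frac{11665}{1296}\right)^{2} = \frac{136072225}{1679616}$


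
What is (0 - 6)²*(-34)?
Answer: -1224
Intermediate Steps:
(0 - 6)²*(-34) = (-6)²*(-34) = 36*(-34) = -1224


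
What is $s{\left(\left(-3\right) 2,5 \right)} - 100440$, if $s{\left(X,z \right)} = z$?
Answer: $-100435$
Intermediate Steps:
$s{\left(\left(-3\right) 2,5 \right)} - 100440 = 5 - 100440 = -100435$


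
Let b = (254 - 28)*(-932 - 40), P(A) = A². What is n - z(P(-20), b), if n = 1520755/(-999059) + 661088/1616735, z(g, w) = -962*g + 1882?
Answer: 618492583144382337/1615213652365 ≈ 3.8292e+5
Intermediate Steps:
b = -219672 (b = 226*(-972) = -219672)
z(g, w) = 1882 - 962*g
n = -1798191918733/1615213652365 (n = 1520755*(-1/999059) + 661088*(1/1616735) = -1520755/999059 + 661088/1616735 = -1798191918733/1615213652365 ≈ -1.1133)
n - z(P(-20), b) = -1798191918733/1615213652365 - (1882 - 962*(-20)²) = -1798191918733/1615213652365 - (1882 - 962*400) = -1798191918733/1615213652365 - (1882 - 384800) = -1798191918733/1615213652365 - 1*(-382918) = -1798191918733/1615213652365 + 382918 = 618492583144382337/1615213652365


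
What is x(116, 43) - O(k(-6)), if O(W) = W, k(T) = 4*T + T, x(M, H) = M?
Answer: 146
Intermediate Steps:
k(T) = 5*T
x(116, 43) - O(k(-6)) = 116 - 5*(-6) = 116 - 1*(-30) = 116 + 30 = 146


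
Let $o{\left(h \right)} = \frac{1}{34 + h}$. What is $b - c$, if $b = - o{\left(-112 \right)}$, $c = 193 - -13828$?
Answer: $- \frac{1093637}{78} \approx -14021.0$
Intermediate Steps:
$c = 14021$ ($c = 193 + 13828 = 14021$)
$b = \frac{1}{78}$ ($b = - \frac{1}{34 - 112} = - \frac{1}{-78} = \left(-1\right) \left(- \frac{1}{78}\right) = \frac{1}{78} \approx 0.012821$)
$b - c = \frac{1}{78} - 14021 = - \frac{1093637}{78}$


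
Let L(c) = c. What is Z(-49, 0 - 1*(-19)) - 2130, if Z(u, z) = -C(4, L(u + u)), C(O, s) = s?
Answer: -2032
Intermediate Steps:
Z(u, z) = -2*u (Z(u, z) = -(u + u) = -2*u)
Z(-49, 0 - 1*(-19)) - 2130 = -2*(-49) - 2130 = 98 - 2130 = -2032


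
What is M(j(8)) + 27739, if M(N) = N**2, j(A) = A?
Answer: 27803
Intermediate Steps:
M(j(8)) + 27739 = 8**2 + 27739 = 64 + 27739 = 27803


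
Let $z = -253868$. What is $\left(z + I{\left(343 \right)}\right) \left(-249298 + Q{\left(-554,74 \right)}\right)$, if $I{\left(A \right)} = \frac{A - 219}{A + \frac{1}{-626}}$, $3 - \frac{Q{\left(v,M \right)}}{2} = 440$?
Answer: $\frac{13636800101009904}{214717} \approx 6.3511 \cdot 10^{10}$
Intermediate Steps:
$Q{\left(v,M \right)} = -874$ ($Q{\left(v,M \right)} = 6 - 880 = -874$)
$I{\left(A \right)} = \frac{-219 + A}{- \frac{1}{626} + A}$ ($I{\left(A \right)} = \frac{-219 + A}{A - \frac{1}{626}} = \frac{-219 + A}{- \frac{1}{626} + A}$)
$\left(z + I{\left(343 \right)}\right) \left(-249298 + Q{\left(-554,74 \right)}\right) = \left(-253868 + \frac{626 \left(-219 + 343\right)}{-1 + 626 \cdot 343}\right) \left(-249298 - 874\right) = \left(-253868 + 626 \frac{1}{-1 + 214718} \cdot 124\right) \left(-250172\right) = \left(-253868 + 626 \cdot \frac{1}{214717} \cdot 124\right) \left(-250172\right) = \left(-253868 + \frac{77624}{214717}\right) \left(-250172\right) = \left(- \frac{54509697732}{214717}\right) \left(-250172\right) = \frac{13636800101009904}{214717}$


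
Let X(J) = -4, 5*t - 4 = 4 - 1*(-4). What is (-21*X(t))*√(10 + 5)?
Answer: 84*√15 ≈ 325.33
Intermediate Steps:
t = 12/5 (t = ⅘ + (4 - 1*(-4))/5 = ⅘ + (4 + 4)/5 = ⅘ + (⅕)*8 = ⅘ + 8/5 = 12/5 ≈ 2.4000)
(-21*X(t))*√(10 + 5) = (-21*(-4))*√(10 + 5) = 84*√15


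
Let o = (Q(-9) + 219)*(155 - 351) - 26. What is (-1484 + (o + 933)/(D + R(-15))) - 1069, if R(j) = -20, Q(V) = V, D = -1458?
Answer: -3733081/1478 ≈ -2525.8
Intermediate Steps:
o = -41186 (o = (-9 + 219)*(155 - 351) - 26 = 210*(-196) - 26 = -41160 - 26 = -41186)
(-1484 + (o + 933)/(D + R(-15))) - 1069 = (-1484 + (-41186 + 933)/(-1458 - 20)) - 1069 = (-1484 - 40253/(-1478)) - 1069 = (-1484 - 40253*(-1/1478)) - 1069 = (-1484 + 40253/1478) - 1069 = -2153099/1478 - 1069 = -3733081/1478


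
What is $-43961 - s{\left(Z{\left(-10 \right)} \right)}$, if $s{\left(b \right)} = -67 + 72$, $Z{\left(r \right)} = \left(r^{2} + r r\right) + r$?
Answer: $-43966$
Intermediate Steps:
$Z{\left(r \right)} = r + 2 r^{2}$ ($Z{\left(r \right)} = \left(r^{2} + r^{2}\right) + r = 2 r^{2} + r = r + 2 r^{2}$)
$s{\left(b \right)} = 5$
$-43961 - s{\left(Z{\left(-10 \right)} \right)} = -43961 - 5 = -43966$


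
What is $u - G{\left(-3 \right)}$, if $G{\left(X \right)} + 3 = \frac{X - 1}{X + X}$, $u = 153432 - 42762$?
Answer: $\frac{332017}{3} \approx 1.1067 \cdot 10^{5}$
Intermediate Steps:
$u = 110670$ ($u = 153432 - 42762 = 110670$)
$G{\left(X \right)} = -3 + \frac{-1 + X}{2 X}$ ($G{\left(X \right)} = -3 + \frac{X - 1}{X + X} = -3 + \frac{-1 + X}{2 X}$)
$u - G{\left(-3 \right)} = 110670 - \frac{-1 - -15}{2 \left(-3\right)} = 110670 - \frac{1}{2} \left(- \frac{1}{3}\right) \left(-1 + 15\right) = 110670 - \frac{1}{2} \left(- \frac{1}{3}\right) 14 = 110670 - - \frac{7}{3} = 110670 + \frac{7}{3} = \frac{332017}{3}$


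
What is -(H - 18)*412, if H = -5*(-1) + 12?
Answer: 412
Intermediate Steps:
H = 17 (H = 5 + 12 = 17)
-(H - 18)*412 = -(17 - 18)*412 = -(-1)*412 = -1*(-412) = 412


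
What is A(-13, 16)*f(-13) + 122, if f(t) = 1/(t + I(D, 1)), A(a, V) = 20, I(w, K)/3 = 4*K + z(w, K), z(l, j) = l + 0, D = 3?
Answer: 249/2 ≈ 124.50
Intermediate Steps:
z(l, j) = l
I(w, K) = 3*w + 12*K (I(w, K) = 3*(4*K + w) = 3*(w + 4*K) = 3*w + 12*K)
f(t) = 1/(21 + t) (f(t) = 1/(t + (3*3 + 12*1)) = 1/(t + (9 + 12)) = 1/(t + 21) = 1/(21 + t))
A(-13, 16)*f(-13) + 122 = 20/(21 - 13) + 122 = 20/8 + 122 = 20*(1/8) + 122 = 5/2 + 122 = 249/2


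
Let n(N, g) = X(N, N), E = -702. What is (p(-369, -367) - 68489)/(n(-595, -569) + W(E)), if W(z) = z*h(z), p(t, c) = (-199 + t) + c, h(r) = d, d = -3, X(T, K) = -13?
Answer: -69424/2093 ≈ -33.170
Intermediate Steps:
h(r) = -3
n(N, g) = -13
p(t, c) = -199 + c + t
W(z) = -3*z (W(z) = z*(-3) = -3*z)
(p(-369, -367) - 68489)/(n(-595, -569) + W(E)) = ((-199 - 367 - 369) - 68489)/(-13 - 3*(-702)) = (-935 - 68489)/(-13 + 2106) = -69424/2093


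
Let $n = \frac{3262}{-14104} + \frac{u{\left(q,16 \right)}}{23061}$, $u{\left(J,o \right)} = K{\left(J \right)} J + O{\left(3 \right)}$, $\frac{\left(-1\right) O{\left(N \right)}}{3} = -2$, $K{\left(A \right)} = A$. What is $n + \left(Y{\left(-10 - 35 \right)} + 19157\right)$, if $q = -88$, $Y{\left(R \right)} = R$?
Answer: $\frac{3108128439773}{162626172} \approx 19112.0$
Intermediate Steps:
$O{\left(N \right)} = 6$ ($O{\left(N \right)} = \left(-3\right) \left(-2\right) = 6$)
$u{\left(J,o \right)} = 6 + J^{2}$ ($u{\left(J,o \right)} = J J + 6 = J^{2} + 6 = 6 + J^{2}$)
$n = \frac{17040509}{162626172}$ ($n = \frac{3262}{-14104} + \frac{6 + \left(-88\right)^{2}}{23061} = 3262 \left(- \frac{1}{14104}\right) + \left(6 + 7744\right) \frac{1}{23061} = - \frac{1631}{7052} + 7750 \cdot \frac{1}{23061} = - \frac{1631}{7052} + \frac{7750}{23061} = \frac{17040509}{162626172} \approx 0.10478$)
$n + \left(Y{\left(-10 - 35 \right)} + 19157\right) = \frac{17040509}{162626172} + \left(\left(-10 - 35\right) + 19157\right) = \frac{17040509}{162626172} + \left(-45 + 19157\right) = \frac{17040509}{162626172} + 19112 = \frac{3108128439773}{162626172}$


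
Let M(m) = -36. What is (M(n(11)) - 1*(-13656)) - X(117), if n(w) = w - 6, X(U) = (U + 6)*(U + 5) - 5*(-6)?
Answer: -1416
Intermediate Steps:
X(U) = 30 + (5 + U)*(6 + U) (X(U) = (6 + U)*(5 + U) + 30 = (5 + U)*(6 + U) + 30 = 30 + (5 + U)*(6 + U))
n(w) = -6 + w
(M(n(11)) - 1*(-13656)) - X(117) = (-36 - 1*(-13656)) - (60 + 117² + 11*117) = (-36 + 13656) - (60 + 13689 + 1287) = 13620 - 1*15036 = 13620 - 15036 = -1416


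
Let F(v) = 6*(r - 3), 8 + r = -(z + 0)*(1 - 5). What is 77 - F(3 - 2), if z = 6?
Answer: -1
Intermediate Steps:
r = 16 (r = -8 - (6 + 0)*(1 - 5) = -8 - 6*(-4) = -8 - 1*(-24) = -8 + 24 = 16)
F(v) = 78 (F(v) = 6*(16 - 3) = 6*13 = 78)
77 - F(3 - 2) = 77 - 1*78 = 77 - 78 = -1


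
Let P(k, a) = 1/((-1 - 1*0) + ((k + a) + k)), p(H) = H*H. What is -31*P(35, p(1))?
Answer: -31/70 ≈ -0.44286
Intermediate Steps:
p(H) = H²
P(k, a) = 1/(-1 + a + 2*k) (P(k, a) = 1/((-1 + 0) + ((a + k) + k)) = 1/(-1 + (a + 2*k)) = 1/(-1 + a + 2*k))
-31*P(35, p(1)) = -31/(-1 + 1² + 2*35) = -31/(-1 + 1 + 70) = -31/70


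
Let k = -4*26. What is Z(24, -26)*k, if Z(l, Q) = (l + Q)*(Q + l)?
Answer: -416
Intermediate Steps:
k = -104
Z(l, Q) = (Q + l)² (Z(l, Q) = (Q + l)*(Q + l) = (Q + l)²)
Z(24, -26)*k = (-26 + 24)²*(-104) = (-2)²*(-104) = 4*(-104) = -416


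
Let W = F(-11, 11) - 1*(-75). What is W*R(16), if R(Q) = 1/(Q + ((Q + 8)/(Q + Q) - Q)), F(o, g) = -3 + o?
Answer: 244/3 ≈ 81.333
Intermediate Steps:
W = 61 (W = (-3 - 11) - 1*(-75) = -14 + 75 = 61)
R(Q) = 2*Q/(8 + Q) (R(Q) = 1/(Q + ((8 + Q)/((2*Q)) - Q)) = 1/(Q + ((8 + Q)*(1/(2*Q)) - Q)) = 1/(Q + ((8 + Q)/(2*Q) - Q)) = 1/(Q + (-Q + (8 + Q)/(2*Q))) = 1/((8 + Q)/(2*Q)) = 2*Q/(8 + Q))
W*R(16) = 61*(2*16/(8 + 16)) = 61*(2*16/24) = 61*(2*16*(1/24)) = 61*(4/3) = 244/3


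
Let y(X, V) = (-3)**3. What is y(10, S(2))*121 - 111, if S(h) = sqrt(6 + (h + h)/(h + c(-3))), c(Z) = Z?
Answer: -3378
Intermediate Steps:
S(h) = sqrt(6 + 2*h/(-3 + h)) (S(h) = sqrt(6 + (h + h)/(h - 3)) = sqrt(6 + (2*h)/(-3 + h)) = sqrt(6 + 2*h/(-3 + h)))
y(X, V) = -27
y(10, S(2))*121 - 111 = -27*121 - 111 = -3267 - 111 = -3378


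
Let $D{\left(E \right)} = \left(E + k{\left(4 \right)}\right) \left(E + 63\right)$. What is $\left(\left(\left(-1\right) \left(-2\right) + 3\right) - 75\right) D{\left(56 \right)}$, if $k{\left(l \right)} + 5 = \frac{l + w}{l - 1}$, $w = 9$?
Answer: $- \frac{1382780}{3} \approx -4.6093 \cdot 10^{5}$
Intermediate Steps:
$k{\left(l \right)} = -5 + \frac{9 + l}{-1 + l}$ ($k{\left(l \right)} = -5 + \frac{l + 9}{l - 1} = -5 + \frac{9 + l}{-1 + l}$)
$D{\left(E \right)} = \left(63 + E\right) \left(- \frac{2}{3} + E\right)$ ($D{\left(E \right)} = \left(E + \frac{2 \left(7 - 8\right)}{-1 + 4}\right) \left(E + 63\right) = \left(E + \frac{2 \left(7 - 8\right)}{3}\right) \left(63 + E\right) = \left(E + 2 \cdot \frac{1}{3} \left(-1\right)\right) \left(63 + E\right) = \left(E - \frac{2}{3}\right) \left(63 + E\right) = \left(- \frac{2}{3} + E\right) \left(63 + E\right) = \left(63 + E\right) \left(- \frac{2}{3} + E\right)$)
$\left(\left(\left(-1\right) \left(-2\right) + 3\right) - 75\right) D{\left(56 \right)} = \left(\left(\left(-1\right) \left(-2\right) + 3\right) - 75\right) \left(-42 + 56^{2} + \frac{187}{3} \cdot 56\right) = \left(\left(2 + 3\right) - 75\right) \left(-42 + 3136 + \frac{10472}{3}\right) = \left(5 - 75\right) \frac{19754}{3} = \left(-70\right) \frac{19754}{3} = - \frac{1382780}{3}$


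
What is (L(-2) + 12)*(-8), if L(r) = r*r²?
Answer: -32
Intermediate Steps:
L(r) = r³
(L(-2) + 12)*(-8) = ((-2)³ + 12)*(-8) = (-8 + 12)*(-8) = 4*(-8) = -32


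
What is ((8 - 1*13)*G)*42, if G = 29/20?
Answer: -609/2 ≈ -304.50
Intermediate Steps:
G = 29/20 (G = 29*(1/20) = 29/20 ≈ 1.4500)
((8 - 1*13)*G)*42 = ((8 - 1*13)*(29/20))*42 = ((8 - 13)*(29/20))*42 = -5*29/20*42 = -29/4*42 = -609/2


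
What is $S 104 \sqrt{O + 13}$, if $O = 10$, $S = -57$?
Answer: $- 5928 \sqrt{23} \approx -28430.0$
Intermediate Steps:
$S 104 \sqrt{O + 13} = \left(-57\right) 104 \sqrt{10 + 13} = - 5928 \sqrt{23}$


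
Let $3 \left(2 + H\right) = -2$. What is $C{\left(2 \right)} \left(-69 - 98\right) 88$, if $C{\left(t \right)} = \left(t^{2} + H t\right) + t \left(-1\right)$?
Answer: $\frac{146960}{3} \approx 48987.0$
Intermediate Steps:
$H = - \frac{8}{3}$ ($H = -2 + \frac{1}{3} \left(-2\right) = -2 - \frac{2}{3} = - \frac{8}{3} \approx -2.6667$)
$C{\left(t \right)} = t^{2} - \frac{11 t}{3}$ ($C{\left(t \right)} = \left(t^{2} - \frac{8 t}{3}\right) + t \left(-1\right) = \left(t^{2} - \frac{8 t}{3}\right) - t = t^{2} - \frac{11 t}{3}$)
$C{\left(2 \right)} \left(-69 - 98\right) 88 = \frac{1}{3} \cdot 2 \left(-11 + 3 \cdot 2\right) \left(-69 - 98\right) 88 = \frac{1}{3} \cdot 2 \left(-11 + 6\right) \left(\left(-167\right) 88\right) = \frac{1}{3} \cdot 2 \left(-5\right) \left(-14696\right) = \left(- \frac{10}{3}\right) \left(-14696\right) = \frac{146960}{3}$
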